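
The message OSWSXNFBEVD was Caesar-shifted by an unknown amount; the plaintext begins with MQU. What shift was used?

2

From the crib: O(14)−M(12)=2, so the shift is 2.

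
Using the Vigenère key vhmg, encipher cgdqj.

Repeat the key across the message: vhmgv
c(2)+v(21): 23 → x
g(6)+h(7): 13 → n
d(3)+m(12): 15 → p
q(16)+g(6): 22 → w
j(9)+v(21): 30≡4 → e

xnpwe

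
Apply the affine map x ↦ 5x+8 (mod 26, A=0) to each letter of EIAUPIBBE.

E(4): 5·4+8=28≡2 → C
I(8): 5·8+8=48≡22 → W
A(0): 5·0+8=8 → I
U(20): 5·20+8=108≡4 → E
P(15): 5·15+8=83≡5 → F
I(8): 5·8+8=48≡22 → W
B(1): 5·1+8=13 → N
B(1): 5·1+8=13 → N
E(4): 5·4+8=28≡2 → C

CWIEFWNNC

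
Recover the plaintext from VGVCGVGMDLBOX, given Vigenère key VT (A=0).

ANAJLCLTISGVC

Repeat the key across the ciphertext: VTVTVTVTVTVTV
V(21)−V(21): 0 → A
G(6)−T(19): -13≡13 → N
V(21)−V(21): 0 → A
C(2)−T(19): -17≡9 → J
G(6)−V(21): -15≡11 → L
V(21)−T(19): 2 → C
G(6)−V(21): -15≡11 → L
M(12)−T(19): -7≡19 → T
D(3)−V(21): -18≡8 → I
L(11)−T(19): -8≡18 → S
B(1)−V(21): -20≡6 → G
O(14)−T(19): -5≡21 → V
X(23)−V(21): 2 → C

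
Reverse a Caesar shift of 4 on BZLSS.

XVHOO

B(1): 1−4=-3≡23 → X
Z(25): 25−4=21 → V
L(11): 11−4=7 → H
S(18): 18−4=14 → O
S(18): 18−4=14 → O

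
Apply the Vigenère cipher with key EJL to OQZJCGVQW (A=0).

Repeat the key across the message: EJLEJLEJL
O(14)+E(4): 18 → S
Q(16)+J(9): 25 → Z
Z(25)+L(11): 36≡10 → K
J(9)+E(4): 13 → N
C(2)+J(9): 11 → L
G(6)+L(11): 17 → R
V(21)+E(4): 25 → Z
Q(16)+J(9): 25 → Z
W(22)+L(11): 33≡7 → H

SZKNLRZZH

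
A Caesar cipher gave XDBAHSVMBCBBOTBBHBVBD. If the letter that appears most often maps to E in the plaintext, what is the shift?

The most frequent ciphertext letter is B (appears 8 times).
B is position 1; E is position 4.
Shift = -3≡23.

23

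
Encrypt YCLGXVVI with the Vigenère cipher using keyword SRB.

QTMYOWNZ

Repeat the key across the message: SRBSRBSR
Y(24)+S(18): 42≡16 → Q
C(2)+R(17): 19 → T
L(11)+B(1): 12 → M
G(6)+S(18): 24 → Y
X(23)+R(17): 40≡14 → O
V(21)+B(1): 22 → W
V(21)+S(18): 39≡13 → N
I(8)+R(17): 25 → Z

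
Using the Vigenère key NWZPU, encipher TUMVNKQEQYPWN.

Repeat the key across the message: NWZPUNWZPUNWZ
T(19)+N(13): 32≡6 → G
U(20)+W(22): 42≡16 → Q
M(12)+Z(25): 37≡11 → L
V(21)+P(15): 36≡10 → K
N(13)+U(20): 33≡7 → H
K(10)+N(13): 23 → X
Q(16)+W(22): 38≡12 → M
E(4)+Z(25): 29≡3 → D
Q(16)+P(15): 31≡5 → F
Y(24)+U(20): 44≡18 → S
P(15)+N(13): 28≡2 → C
W(22)+W(22): 44≡18 → S
N(13)+Z(25): 38≡12 → M

GQLKHXMDFSCSM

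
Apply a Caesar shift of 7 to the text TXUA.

AEBH

T(19): 19+7=26≡0 → A
X(23): 23+7=30≡4 → E
U(20): 20+7=27≡1 → B
A(0): 0+7=7 → H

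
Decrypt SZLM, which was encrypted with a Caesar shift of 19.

ZGST

S(18): 18−19=-1≡25 → Z
Z(25): 25−19=6 → G
L(11): 11−19=-8≡18 → S
M(12): 12−19=-7≡19 → T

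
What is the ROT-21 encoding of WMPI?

W(22): 22+21=43≡17 → R
M(12): 12+21=33≡7 → H
P(15): 15+21=36≡10 → K
I(8): 8+21=29≡3 → D

RHKD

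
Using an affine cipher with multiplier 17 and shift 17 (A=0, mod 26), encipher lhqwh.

l(11): 17·11+17=204≡22 → w
h(7): 17·7+17=136≡6 → g
q(16): 17·16+17=289≡3 → d
w(22): 17·22+17=391≡1 → b
h(7): 17·7+17=136≡6 → g

wgdbg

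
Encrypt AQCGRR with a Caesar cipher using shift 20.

A(0): 0+20=20 → U
Q(16): 16+20=36≡10 → K
C(2): 2+20=22 → W
G(6): 6+20=26≡0 → A
R(17): 17+20=37≡11 → L
R(17): 17+20=37≡11 → L

UKWALL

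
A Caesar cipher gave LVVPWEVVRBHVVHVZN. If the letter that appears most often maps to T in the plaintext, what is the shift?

The most frequent ciphertext letter is V (appears 7 times).
V is position 21; T is position 19.
Shift = 2.

2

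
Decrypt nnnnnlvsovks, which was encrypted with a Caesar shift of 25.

ooooomwtpwlt

n(13): 13−25=-12≡14 → o
n(13): 13−25=-12≡14 → o
n(13): 13−25=-12≡14 → o
n(13): 13−25=-12≡14 → o
n(13): 13−25=-12≡14 → o
l(11): 11−25=-14≡12 → m
v(21): 21−25=-4≡22 → w
s(18): 18−25=-7≡19 → t
o(14): 14−25=-11≡15 → p
v(21): 21−25=-4≡22 → w
k(10): 10−25=-15≡11 → l
s(18): 18−25=-7≡19 → t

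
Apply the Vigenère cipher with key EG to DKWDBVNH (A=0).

Repeat the key across the message: EGEGEGEG
D(3)+E(4): 7 → H
K(10)+G(6): 16 → Q
W(22)+E(4): 26≡0 → A
D(3)+G(6): 9 → J
B(1)+E(4): 5 → F
V(21)+G(6): 27≡1 → B
N(13)+E(4): 17 → R
H(7)+G(6): 13 → N

HQAJFBRN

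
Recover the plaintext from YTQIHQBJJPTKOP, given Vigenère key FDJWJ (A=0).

TQHMYLYANGOHFT

Repeat the key across the ciphertext: FDJWJFDJWJFDJW
Y(24)−F(5): 19 → T
T(19)−D(3): 16 → Q
Q(16)−J(9): 7 → H
I(8)−W(22): -14≡12 → M
H(7)−J(9): -2≡24 → Y
Q(16)−F(5): 11 → L
B(1)−D(3): -2≡24 → Y
J(9)−J(9): 0 → A
J(9)−W(22): -13≡13 → N
P(15)−J(9): 6 → G
T(19)−F(5): 14 → O
K(10)−D(3): 7 → H
O(14)−J(9): 5 → F
P(15)−W(22): -7≡19 → T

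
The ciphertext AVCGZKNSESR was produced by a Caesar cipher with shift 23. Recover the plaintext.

DYFJCNQVHVU

A(0): 0−23=-23≡3 → D
V(21): 21−23=-2≡24 → Y
C(2): 2−23=-21≡5 → F
G(6): 6−23=-17≡9 → J
Z(25): 25−23=2 → C
K(10): 10−23=-13≡13 → N
N(13): 13−23=-10≡16 → Q
S(18): 18−23=-5≡21 → V
E(4): 4−23=-19≡7 → H
S(18): 18−23=-5≡21 → V
R(17): 17−23=-6≡20 → U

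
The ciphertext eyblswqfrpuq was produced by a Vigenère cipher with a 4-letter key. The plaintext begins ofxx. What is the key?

Subtract each crib letter from the matching ciphertext letter (mod 26):
e(4)−o(14)=-10≡16 → q
y(24)−f(5)=19 → t
b(1)−x(23)=-22≡4 → e
l(11)−x(23)=-12≡14 → o

qteo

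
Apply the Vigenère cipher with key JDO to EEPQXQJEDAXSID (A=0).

Repeat the key across the message: JDOJDOJDOJDOJD
E(4)+J(9): 13 → N
E(4)+D(3): 7 → H
P(15)+O(14): 29≡3 → D
Q(16)+J(9): 25 → Z
X(23)+D(3): 26≡0 → A
Q(16)+O(14): 30≡4 → E
J(9)+J(9): 18 → S
E(4)+D(3): 7 → H
D(3)+O(14): 17 → R
A(0)+J(9): 9 → J
X(23)+D(3): 26≡0 → A
S(18)+O(14): 32≡6 → G
I(8)+J(9): 17 → R
D(3)+D(3): 6 → G

NHDZAESHRJAGRG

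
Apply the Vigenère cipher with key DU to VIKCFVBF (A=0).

YCNWIPEZ

Repeat the key across the message: DUDUDUDU
V(21)+D(3): 24 → Y
I(8)+U(20): 28≡2 → C
K(10)+D(3): 13 → N
C(2)+U(20): 22 → W
F(5)+D(3): 8 → I
V(21)+U(20): 41≡15 → P
B(1)+D(3): 4 → E
F(5)+U(20): 25 → Z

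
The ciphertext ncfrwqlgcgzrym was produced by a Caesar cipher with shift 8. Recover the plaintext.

fuxjoidyuyrjqe

n(13): 13−8=5 → f
c(2): 2−8=-6≡20 → u
f(5): 5−8=-3≡23 → x
r(17): 17−8=9 → j
w(22): 22−8=14 → o
q(16): 16−8=8 → i
l(11): 11−8=3 → d
g(6): 6−8=-2≡24 → y
c(2): 2−8=-6≡20 → u
g(6): 6−8=-2≡24 → y
z(25): 25−8=17 → r
r(17): 17−8=9 → j
y(24): 24−8=16 → q
m(12): 12−8=4 → e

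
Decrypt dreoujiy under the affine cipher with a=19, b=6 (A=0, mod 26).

The inverse of 19 mod 26 is 11, since 19·11=209≡1. Apply D(y)=11·(y−6) mod 26:
d(3): 11·(3−6)=-33≡19 → t
r(17): 11·(17−6)=121≡17 → r
e(4): 11·(4−6)=-22≡4 → e
o(14): 11·(14−6)=88≡10 → k
u(20): 11·(20−6)=154≡24 → y
j(9): 11·(9−6)=33≡7 → h
i(8): 11·(8−6)=22 → w
y(24): 11·(24−6)=198≡16 → q

trekyhwq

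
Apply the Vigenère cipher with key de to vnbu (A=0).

Repeat the key across the message: dede
v(21)+d(3): 24 → y
n(13)+e(4): 17 → r
b(1)+d(3): 4 → e
u(20)+e(4): 24 → y

yrey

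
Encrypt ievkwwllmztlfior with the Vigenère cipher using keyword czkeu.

Repeat the key across the message: czkeuczkeuczkeuc
i(8)+c(2): 10 → k
e(4)+z(25): 29≡3 → d
v(21)+k(10): 31≡5 → f
k(10)+e(4): 14 → o
w(22)+u(20): 42≡16 → q
w(22)+c(2): 24 → y
l(11)+z(25): 36≡10 → k
l(11)+k(10): 21 → v
m(12)+e(4): 16 → q
z(25)+u(20): 45≡19 → t
t(19)+c(2): 21 → v
l(11)+z(25): 36≡10 → k
f(5)+k(10): 15 → p
i(8)+e(4): 12 → m
o(14)+u(20): 34≡8 → i
r(17)+c(2): 19 → t

kdfoqykvqtvkpmit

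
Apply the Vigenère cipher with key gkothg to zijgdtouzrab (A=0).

fsxzkzuenkhh

Repeat the key across the message: gkothggkothg
z(25)+g(6): 31≡5 → f
i(8)+k(10): 18 → s
j(9)+o(14): 23 → x
g(6)+t(19): 25 → z
d(3)+h(7): 10 → k
t(19)+g(6): 25 → z
o(14)+g(6): 20 → u
u(20)+k(10): 30≡4 → e
z(25)+o(14): 39≡13 → n
r(17)+t(19): 36≡10 → k
a(0)+h(7): 7 → h
b(1)+g(6): 7 → h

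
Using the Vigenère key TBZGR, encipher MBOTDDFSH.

FCNZUWGRN

Repeat the key across the message: TBZGRTBZG
M(12)+T(19): 31≡5 → F
B(1)+B(1): 2 → C
O(14)+Z(25): 39≡13 → N
T(19)+G(6): 25 → Z
D(3)+R(17): 20 → U
D(3)+T(19): 22 → W
F(5)+B(1): 6 → G
S(18)+Z(25): 43≡17 → R
H(7)+G(6): 13 → N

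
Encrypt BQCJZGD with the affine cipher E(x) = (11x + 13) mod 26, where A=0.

B(1): 11·1+13=24 → Y
Q(16): 11·16+13=189≡7 → H
C(2): 11·2+13=35≡9 → J
J(9): 11·9+13=112≡8 → I
Z(25): 11·25+13=288≡2 → C
G(6): 11·6+13=79≡1 → B
D(3): 11·3+13=46≡20 → U

YHJICBU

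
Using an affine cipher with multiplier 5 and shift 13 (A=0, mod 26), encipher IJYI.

I(8): 5·8+13=53≡1 → B
J(9): 5·9+13=58≡6 → G
Y(24): 5·24+13=133≡3 → D
I(8): 5·8+13=53≡1 → B

BGDB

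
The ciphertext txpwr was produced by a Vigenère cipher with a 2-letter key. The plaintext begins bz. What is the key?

Subtract each crib letter from the matching ciphertext letter (mod 26):
t(19)−b(1)=18 → s
x(23)−z(25)=-2≡24 → y

sy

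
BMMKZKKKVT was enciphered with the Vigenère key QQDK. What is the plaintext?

LWJAJUHAFD

Repeat the key across the ciphertext: QQDKQQDKQQ
B(1)−Q(16): -15≡11 → L
M(12)−Q(16): -4≡22 → W
M(12)−D(3): 9 → J
K(10)−K(10): 0 → A
Z(25)−Q(16): 9 → J
K(10)−Q(16): -6≡20 → U
K(10)−D(3): 7 → H
K(10)−K(10): 0 → A
V(21)−Q(16): 5 → F
T(19)−Q(16): 3 → D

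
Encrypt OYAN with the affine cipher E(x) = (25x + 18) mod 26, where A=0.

O(14): 25·14+18=368≡4 → E
Y(24): 25·24+18=618≡20 → U
A(0): 25·0+18=18 → S
N(13): 25·13+18=343≡5 → F

EUSF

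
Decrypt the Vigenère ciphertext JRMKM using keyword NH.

Repeat the key across the ciphertext: NHNHN
J(9)−N(13): -4≡22 → W
R(17)−H(7): 10 → K
M(12)−N(13): -1≡25 → Z
K(10)−H(7): 3 → D
M(12)−N(13): -1≡25 → Z

WKZDZ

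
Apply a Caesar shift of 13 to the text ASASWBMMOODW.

NFNFJOZZBBQJ

A(0): 0+13=13 → N
S(18): 18+13=31≡5 → F
A(0): 0+13=13 → N
S(18): 18+13=31≡5 → F
W(22): 22+13=35≡9 → J
B(1): 1+13=14 → O
M(12): 12+13=25 → Z
M(12): 12+13=25 → Z
O(14): 14+13=27≡1 → B
O(14): 14+13=27≡1 → B
D(3): 3+13=16 → Q
W(22): 22+13=35≡9 → J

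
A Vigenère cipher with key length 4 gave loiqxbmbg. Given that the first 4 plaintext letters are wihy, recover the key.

Subtract each crib letter from the matching ciphertext letter (mod 26):
l(11)−w(22)=-11≡15 → p
o(14)−i(8)=6 → g
i(8)−h(7)=1 → b
q(16)−y(24)=-8≡18 → s

pgbs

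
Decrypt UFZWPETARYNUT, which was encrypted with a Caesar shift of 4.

QBVSLAPWNUJQP

U(20): 20−4=16 → Q
F(5): 5−4=1 → B
Z(25): 25−4=21 → V
W(22): 22−4=18 → S
P(15): 15−4=11 → L
E(4): 4−4=0 → A
T(19): 19−4=15 → P
A(0): 0−4=-4≡22 → W
R(17): 17−4=13 → N
Y(24): 24−4=20 → U
N(13): 13−4=9 → J
U(20): 20−4=16 → Q
T(19): 19−4=15 → P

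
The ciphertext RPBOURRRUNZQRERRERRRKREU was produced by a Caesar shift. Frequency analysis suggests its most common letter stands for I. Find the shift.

The most frequent ciphertext letter is R (appears 11 times).
R is position 17; I is position 8.
Shift = 9.

9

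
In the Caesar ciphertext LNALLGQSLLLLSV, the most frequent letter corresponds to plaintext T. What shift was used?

18

The most frequent ciphertext letter is L (appears 7 times).
L is position 11; T is position 19.
Shift = -8≡18.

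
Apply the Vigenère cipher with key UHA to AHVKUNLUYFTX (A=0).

UOVEBNFBYZAX

Repeat the key across the message: UHAUHAUHAUHA
A(0)+U(20): 20 → U
H(7)+H(7): 14 → O
V(21)+A(0): 21 → V
K(10)+U(20): 30≡4 → E
U(20)+H(7): 27≡1 → B
N(13)+A(0): 13 → N
L(11)+U(20): 31≡5 → F
U(20)+H(7): 27≡1 → B
Y(24)+A(0): 24 → Y
F(5)+U(20): 25 → Z
T(19)+H(7): 26≡0 → A
X(23)+A(0): 23 → X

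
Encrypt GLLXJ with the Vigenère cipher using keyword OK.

UVZHX

Repeat the key across the message: OKOKO
G(6)+O(14): 20 → U
L(11)+K(10): 21 → V
L(11)+O(14): 25 → Z
X(23)+K(10): 33≡7 → H
J(9)+O(14): 23 → X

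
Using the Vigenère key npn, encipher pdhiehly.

csuvtuyn

Repeat the key across the message: npnnpnnp
p(15)+n(13): 28≡2 → c
d(3)+p(15): 18 → s
h(7)+n(13): 20 → u
i(8)+n(13): 21 → v
e(4)+p(15): 19 → t
h(7)+n(13): 20 → u
l(11)+n(13): 24 → y
y(24)+p(15): 39≡13 → n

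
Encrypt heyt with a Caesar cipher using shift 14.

vsmh

h(7): 7+14=21 → v
e(4): 4+14=18 → s
y(24): 24+14=38≡12 → m
t(19): 19+14=33≡7 → h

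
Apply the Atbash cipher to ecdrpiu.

vxwikrf

e(4) → v(21)
c(2) → x(23)
d(3) → w(22)
r(17) → i(8)
p(15) → k(10)
i(8) → r(17)
u(20) → f(5)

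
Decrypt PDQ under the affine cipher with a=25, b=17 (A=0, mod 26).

The inverse of 25 mod 26 is 25, since 25·25=625≡1. Apply D(y)=25·(y−17) mod 26:
P(15): 25·(15−17)=-50≡2 → C
D(3): 25·(3−17)=-350≡14 → O
Q(16): 25·(16−17)=-25≡1 → B

COB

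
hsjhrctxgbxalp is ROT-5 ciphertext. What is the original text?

h(7): 7−5=2 → c
s(18): 18−5=13 → n
j(9): 9−5=4 → e
h(7): 7−5=2 → c
r(17): 17−5=12 → m
c(2): 2−5=-3≡23 → x
t(19): 19−5=14 → o
x(23): 23−5=18 → s
g(6): 6−5=1 → b
b(1): 1−5=-4≡22 → w
x(23): 23−5=18 → s
a(0): 0−5=-5≡21 → v
l(11): 11−5=6 → g
p(15): 15−5=10 → k

cnecmxosbwsvgk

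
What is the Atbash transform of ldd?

l(11) → o(14)
d(3) → w(22)
d(3) → w(22)

oww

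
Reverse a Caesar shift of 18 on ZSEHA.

HAMPI

Z(25): 25−18=7 → H
S(18): 18−18=0 → A
E(4): 4−18=-14≡12 → M
H(7): 7−18=-11≡15 → P
A(0): 0−18=-18≡8 → I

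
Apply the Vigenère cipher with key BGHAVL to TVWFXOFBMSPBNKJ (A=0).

UBDFSZGHTSKMOQQ

Repeat the key across the message: BGHAVLBGHAVLBGH
T(19)+B(1): 20 → U
V(21)+G(6): 27≡1 → B
W(22)+H(7): 29≡3 → D
F(5)+A(0): 5 → F
X(23)+V(21): 44≡18 → S
O(14)+L(11): 25 → Z
F(5)+B(1): 6 → G
B(1)+G(6): 7 → H
M(12)+H(7): 19 → T
S(18)+A(0): 18 → S
P(15)+V(21): 36≡10 → K
B(1)+L(11): 12 → M
N(13)+B(1): 14 → O
K(10)+G(6): 16 → Q
J(9)+H(7): 16 → Q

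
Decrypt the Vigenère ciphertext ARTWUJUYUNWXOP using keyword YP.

CCVHWUWJWYYIQA

Repeat the key across the ciphertext: YPYPYPYPYPYPYP
A(0)−Y(24): -24≡2 → C
R(17)−P(15): 2 → C
T(19)−Y(24): -5≡21 → V
W(22)−P(15): 7 → H
U(20)−Y(24): -4≡22 → W
J(9)−P(15): -6≡20 → U
U(20)−Y(24): -4≡22 → W
Y(24)−P(15): 9 → J
U(20)−Y(24): -4≡22 → W
N(13)−P(15): -2≡24 → Y
W(22)−Y(24): -2≡24 → Y
X(23)−P(15): 8 → I
O(14)−Y(24): -10≡16 → Q
P(15)−P(15): 0 → A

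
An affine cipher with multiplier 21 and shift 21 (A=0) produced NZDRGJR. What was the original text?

MUOGDSG

The inverse of 21 mod 26 is 5, since 21·5=105≡1. Apply D(y)=5·(y−21) mod 26:
N(13): 5·(13−21)=-40≡12 → M
Z(25): 5·(25−21)=20 → U
D(3): 5·(3−21)=-90≡14 → O
R(17): 5·(17−21)=-20≡6 → G
G(6): 5·(6−21)=-75≡3 → D
J(9): 5·(9−21)=-60≡18 → S
R(17): 5·(17−21)=-20≡6 → G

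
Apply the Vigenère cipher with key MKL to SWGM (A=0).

Repeat the key across the message: MKLM
S(18)+M(12): 30≡4 → E
W(22)+K(10): 32≡6 → G
G(6)+L(11): 17 → R
M(12)+M(12): 24 → Y

EGRY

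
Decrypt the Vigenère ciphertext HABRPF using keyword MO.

Repeat the key across the ciphertext: MOMOMO
H(7)−M(12): -5≡21 → V
A(0)−O(14): -14≡12 → M
B(1)−M(12): -11≡15 → P
R(17)−O(14): 3 → D
P(15)−M(12): 3 → D
F(5)−O(14): -9≡17 → R

VMPDDR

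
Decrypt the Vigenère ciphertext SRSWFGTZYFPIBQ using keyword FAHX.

Repeat the key across the ciphertext: FAHXFAHXFAHXFA
S(18)−F(5): 13 → N
R(17)−A(0): 17 → R
S(18)−H(7): 11 → L
W(22)−X(23): -1≡25 → Z
F(5)−F(5): 0 → A
G(6)−A(0): 6 → G
T(19)−H(7): 12 → M
Z(25)−X(23): 2 → C
Y(24)−F(5): 19 → T
F(5)−A(0): 5 → F
P(15)−H(7): 8 → I
I(8)−X(23): -15≡11 → L
B(1)−F(5): -4≡22 → W
Q(16)−A(0): 16 → Q

NRLZAGMCTFILWQ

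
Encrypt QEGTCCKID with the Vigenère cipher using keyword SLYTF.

Repeat the key across the message: SLYTFSLYT
Q(16)+S(18): 34≡8 → I
E(4)+L(11): 15 → P
G(6)+Y(24): 30≡4 → E
T(19)+T(19): 38≡12 → M
C(2)+F(5): 7 → H
C(2)+S(18): 20 → U
K(10)+L(11): 21 → V
I(8)+Y(24): 32≡6 → G
D(3)+T(19): 22 → W

IPEMHUVGW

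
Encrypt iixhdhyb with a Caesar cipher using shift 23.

ffueaevy

i(8): 8+23=31≡5 → f
i(8): 8+23=31≡5 → f
x(23): 23+23=46≡20 → u
h(7): 7+23=30≡4 → e
d(3): 3+23=26≡0 → a
h(7): 7+23=30≡4 → e
y(24): 24+23=47≡21 → v
b(1): 1+23=24 → y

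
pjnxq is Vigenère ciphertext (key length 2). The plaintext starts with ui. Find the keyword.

Subtract each crib letter from the matching ciphertext letter (mod 26):
p(15)−u(20)=-5≡21 → v
j(9)−i(8)=1 → b

vb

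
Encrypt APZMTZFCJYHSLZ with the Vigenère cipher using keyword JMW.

JBVVFVOOFHTOUL

Repeat the key across the message: JMWJMWJMWJMWJM
A(0)+J(9): 9 → J
P(15)+M(12): 27≡1 → B
Z(25)+W(22): 47≡21 → V
M(12)+J(9): 21 → V
T(19)+M(12): 31≡5 → F
Z(25)+W(22): 47≡21 → V
F(5)+J(9): 14 → O
C(2)+M(12): 14 → O
J(9)+W(22): 31≡5 → F
Y(24)+J(9): 33≡7 → H
H(7)+M(12): 19 → T
S(18)+W(22): 40≡14 → O
L(11)+J(9): 20 → U
Z(25)+M(12): 37≡11 → L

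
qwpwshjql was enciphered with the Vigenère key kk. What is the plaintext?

gmfmixzgb

Repeat the key across the ciphertext: kkkkkkkkk
q(16)−k(10): 6 → g
w(22)−k(10): 12 → m
p(15)−k(10): 5 → f
w(22)−k(10): 12 → m
s(18)−k(10): 8 → i
h(7)−k(10): -3≡23 → x
j(9)−k(10): -1≡25 → z
q(16)−k(10): 6 → g
l(11)−k(10): 1 → b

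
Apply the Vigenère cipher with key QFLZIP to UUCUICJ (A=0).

Repeat the key across the message: QFLZIPQ
U(20)+Q(16): 36≡10 → K
U(20)+F(5): 25 → Z
C(2)+L(11): 13 → N
U(20)+Z(25): 45≡19 → T
I(8)+I(8): 16 → Q
C(2)+P(15): 17 → R
J(9)+Q(16): 25 → Z

KZNTQRZ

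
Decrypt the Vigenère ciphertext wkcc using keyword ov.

ipoh

Repeat the key across the ciphertext: ovov
w(22)−o(14): 8 → i
k(10)−v(21): -11≡15 → p
c(2)−o(14): -12≡14 → o
c(2)−v(21): -19≡7 → h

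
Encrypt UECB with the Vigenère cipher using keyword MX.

GBOY

Repeat the key across the message: MXMX
U(20)+M(12): 32≡6 → G
E(4)+X(23): 27≡1 → B
C(2)+M(12): 14 → O
B(1)+X(23): 24 → Y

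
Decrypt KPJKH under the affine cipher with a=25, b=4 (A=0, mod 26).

UPVUX

The inverse of 25 mod 26 is 25, since 25·25=625≡1. Apply D(y)=25·(y−4) mod 26:
K(10): 25·(10−4)=150≡20 → U
P(15): 25·(15−4)=275≡15 → P
J(9): 25·(9−4)=125≡21 → V
K(10): 25·(10−4)=150≡20 → U
H(7): 25·(7−4)=75≡23 → X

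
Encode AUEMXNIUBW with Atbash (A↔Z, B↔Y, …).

ZFVNCMRFYD

A(0) → Z(25)
U(20) → F(5)
E(4) → V(21)
M(12) → N(13)
X(23) → C(2)
N(13) → M(12)
I(8) → R(17)
U(20) → F(5)
B(1) → Y(24)
W(22) → D(3)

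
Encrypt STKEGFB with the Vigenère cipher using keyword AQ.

SJKUGVB

Repeat the key across the message: AQAQAQA
S(18)+A(0): 18 → S
T(19)+Q(16): 35≡9 → J
K(10)+A(0): 10 → K
E(4)+Q(16): 20 → U
G(6)+A(0): 6 → G
F(5)+Q(16): 21 → V
B(1)+A(0): 1 → B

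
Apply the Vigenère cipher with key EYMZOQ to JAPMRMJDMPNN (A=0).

Repeat the key across the message: EYMZOQEYMZOQ
J(9)+E(4): 13 → N
A(0)+Y(24): 24 → Y
P(15)+M(12): 27≡1 → B
M(12)+Z(25): 37≡11 → L
R(17)+O(14): 31≡5 → F
M(12)+Q(16): 28≡2 → C
J(9)+E(4): 13 → N
D(3)+Y(24): 27≡1 → B
M(12)+M(12): 24 → Y
P(15)+Z(25): 40≡14 → O
N(13)+O(14): 27≡1 → B
N(13)+Q(16): 29≡3 → D

NYBLFCNBYOBD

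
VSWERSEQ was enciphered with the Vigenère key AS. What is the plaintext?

Repeat the key across the ciphertext: ASASASAS
V(21)−A(0): 21 → V
S(18)−S(18): 0 → A
W(22)−A(0): 22 → W
E(4)−S(18): -14≡12 → M
R(17)−A(0): 17 → R
S(18)−S(18): 0 → A
E(4)−A(0): 4 → E
Q(16)−S(18): -2≡24 → Y

VAWMRAEY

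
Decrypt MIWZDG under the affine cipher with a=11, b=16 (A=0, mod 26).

CEKPNS

The inverse of 11 mod 26 is 19, since 11·19=209≡1. Apply D(y)=19·(y−16) mod 26:
M(12): 19·(12−16)=-76≡2 → C
I(8): 19·(8−16)=-152≡4 → E
W(22): 19·(22−16)=114≡10 → K
Z(25): 19·(25−16)=171≡15 → P
D(3): 19·(3−16)=-247≡13 → N
G(6): 19·(6−16)=-190≡18 → S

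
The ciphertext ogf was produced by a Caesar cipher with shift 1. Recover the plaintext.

nfe

o(14): 14−1=13 → n
g(6): 6−1=5 → f
f(5): 5−1=4 → e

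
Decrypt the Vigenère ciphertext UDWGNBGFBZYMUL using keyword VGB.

Repeat the key across the ciphertext: VGBVGBVGBVGBVG
U(20)−V(21): -1≡25 → Z
D(3)−G(6): -3≡23 → X
W(22)−B(1): 21 → V
G(6)−V(21): -15≡11 → L
N(13)−G(6): 7 → H
B(1)−B(1): 0 → A
G(6)−V(21): -15≡11 → L
F(5)−G(6): -1≡25 → Z
B(1)−B(1): 0 → A
Z(25)−V(21): 4 → E
Y(24)−G(6): 18 → S
M(12)−B(1): 11 → L
U(20)−V(21): -1≡25 → Z
L(11)−G(6): 5 → F

ZXVLHALZAESLZF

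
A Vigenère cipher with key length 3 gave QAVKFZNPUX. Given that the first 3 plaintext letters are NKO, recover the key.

Subtract each crib letter from the matching ciphertext letter (mod 26):
Q(16)−N(13)=3 → D
A(0)−K(10)=-10≡16 → Q
V(21)−O(14)=7 → H

DQH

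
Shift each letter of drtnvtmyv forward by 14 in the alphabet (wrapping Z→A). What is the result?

rfhbjhamj

d(3): 3+14=17 → r
r(17): 17+14=31≡5 → f
t(19): 19+14=33≡7 → h
n(13): 13+14=27≡1 → b
v(21): 21+14=35≡9 → j
t(19): 19+14=33≡7 → h
m(12): 12+14=26≡0 → a
y(24): 24+14=38≡12 → m
v(21): 21+14=35≡9 → j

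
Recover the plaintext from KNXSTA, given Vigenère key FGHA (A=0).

Repeat the key across the ciphertext: FGHAFG
K(10)−F(5): 5 → F
N(13)−G(6): 7 → H
X(23)−H(7): 16 → Q
S(18)−A(0): 18 → S
T(19)−F(5): 14 → O
A(0)−G(6): -6≡20 → U

FHQSOU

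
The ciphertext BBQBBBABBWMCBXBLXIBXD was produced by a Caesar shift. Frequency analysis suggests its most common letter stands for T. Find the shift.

8

The most frequent ciphertext letter is B (appears 10 times).
B is position 1; T is position 19.
Shift = -18≡8.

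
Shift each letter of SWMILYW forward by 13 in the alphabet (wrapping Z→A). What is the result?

FJZVYLJ

S(18): 18+13=31≡5 → F
W(22): 22+13=35≡9 → J
M(12): 12+13=25 → Z
I(8): 8+13=21 → V
L(11): 11+13=24 → Y
Y(24): 24+13=37≡11 → L
W(22): 22+13=35≡9 → J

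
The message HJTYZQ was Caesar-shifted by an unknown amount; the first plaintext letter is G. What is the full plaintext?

GISXYP

From the crib: H(7)−G(6)=1, so the shift is 1.
Subtract 1 from each ciphertext letter:
H(7): 7−1=6 → G
J(9): 9−1=8 → I
T(19): 19−1=18 → S
Y(24): 24−1=23 → X
Z(25): 25−1=24 → Y
Q(16): 16−1=15 → P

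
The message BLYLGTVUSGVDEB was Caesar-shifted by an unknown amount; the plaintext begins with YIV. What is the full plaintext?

From the crib: B(1)−Y(24)=-23≡3, so the shift is 3.
Subtract 3 from each ciphertext letter:
B(1): 1−3=-2≡24 → Y
L(11): 11−3=8 → I
Y(24): 24−3=21 → V
L(11): 11−3=8 → I
G(6): 6−3=3 → D
T(19): 19−3=16 → Q
V(21): 21−3=18 → S
U(20): 20−3=17 → R
S(18): 18−3=15 → P
G(6): 6−3=3 → D
V(21): 21−3=18 → S
D(3): 3−3=0 → A
E(4): 4−3=1 → B
B(1): 1−3=-2≡24 → Y

YIVIDQSRPDSABY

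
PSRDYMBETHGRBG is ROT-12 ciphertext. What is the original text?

P(15): 15−12=3 → D
S(18): 18−12=6 → G
R(17): 17−12=5 → F
D(3): 3−12=-9≡17 → R
Y(24): 24−12=12 → M
M(12): 12−12=0 → A
B(1): 1−12=-11≡15 → P
E(4): 4−12=-8≡18 → S
T(19): 19−12=7 → H
H(7): 7−12=-5≡21 → V
G(6): 6−12=-6≡20 → U
R(17): 17−12=5 → F
B(1): 1−12=-11≡15 → P
G(6): 6−12=-6≡20 → U

DGFRMAPSHVUFPU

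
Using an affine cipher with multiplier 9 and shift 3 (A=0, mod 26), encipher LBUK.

YMBP

L(11): 9·11+3=102≡24 → Y
B(1): 9·1+3=12 → M
U(20): 9·20+3=183≡1 → B
K(10): 9·10+3=93≡15 → P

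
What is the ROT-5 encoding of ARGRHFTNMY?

FWLWMKYSRD

A(0): 0+5=5 → F
R(17): 17+5=22 → W
G(6): 6+5=11 → L
R(17): 17+5=22 → W
H(7): 7+5=12 → M
F(5): 5+5=10 → K
T(19): 19+5=24 → Y
N(13): 13+5=18 → S
M(12): 12+5=17 → R
Y(24): 24+5=29≡3 → D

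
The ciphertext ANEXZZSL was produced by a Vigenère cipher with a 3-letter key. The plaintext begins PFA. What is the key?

Subtract each crib letter from the matching ciphertext letter (mod 26):
A(0)−P(15)=-15≡11 → L
N(13)−F(5)=8 → I
E(4)−A(0)=4 → E

LIE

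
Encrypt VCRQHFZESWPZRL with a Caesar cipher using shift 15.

V(21): 21+15=36≡10 → K
C(2): 2+15=17 → R
R(17): 17+15=32≡6 → G
Q(16): 16+15=31≡5 → F
H(7): 7+15=22 → W
F(5): 5+15=20 → U
Z(25): 25+15=40≡14 → O
E(4): 4+15=19 → T
S(18): 18+15=33≡7 → H
W(22): 22+15=37≡11 → L
P(15): 15+15=30≡4 → E
Z(25): 25+15=40≡14 → O
R(17): 17+15=32≡6 → G
L(11): 11+15=26≡0 → A

KRGFWUOTHLEOGA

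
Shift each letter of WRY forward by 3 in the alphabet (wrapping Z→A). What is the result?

W(22): 22+3=25 → Z
R(17): 17+3=20 → U
Y(24): 24+3=27≡1 → B

ZUB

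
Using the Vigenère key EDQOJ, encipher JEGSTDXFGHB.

Repeat the key across the message: EDQOJEDQOJE
J(9)+E(4): 13 → N
E(4)+D(3): 7 → H
G(6)+Q(16): 22 → W
S(18)+O(14): 32≡6 → G
T(19)+J(9): 28≡2 → C
D(3)+E(4): 7 → H
X(23)+D(3): 26≡0 → A
F(5)+Q(16): 21 → V
G(6)+O(14): 20 → U
H(7)+J(9): 16 → Q
B(1)+E(4): 5 → F

NHWGCHAVUQF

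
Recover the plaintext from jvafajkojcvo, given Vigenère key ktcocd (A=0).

zcyrygavhotl

Repeat the key across the ciphertext: ktcocdktcocd
j(9)−k(10): -1≡25 → z
v(21)−t(19): 2 → c
a(0)−c(2): -2≡24 → y
f(5)−o(14): -9≡17 → r
a(0)−c(2): -2≡24 → y
j(9)−d(3): 6 → g
k(10)−k(10): 0 → a
o(14)−t(19): -5≡21 → v
j(9)−c(2): 7 → h
c(2)−o(14): -12≡14 → o
v(21)−c(2): 19 → t
o(14)−d(3): 11 → l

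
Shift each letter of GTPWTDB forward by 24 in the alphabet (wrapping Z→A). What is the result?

G(6): 6+24=30≡4 → E
T(19): 19+24=43≡17 → R
P(15): 15+24=39≡13 → N
W(22): 22+24=46≡20 → U
T(19): 19+24=43≡17 → R
D(3): 3+24=27≡1 → B
B(1): 1+24=25 → Z

ERNURBZ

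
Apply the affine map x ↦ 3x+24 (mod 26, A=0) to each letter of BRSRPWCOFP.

B(1): 3·1+24=27≡1 → B
R(17): 3·17+24=75≡23 → X
S(18): 3·18+24=78≡0 → A
R(17): 3·17+24=75≡23 → X
P(15): 3·15+24=69≡17 → R
W(22): 3·22+24=90≡12 → M
C(2): 3·2+24=30≡4 → E
O(14): 3·14+24=66≡14 → O
F(5): 3·5+24=39≡13 → N
P(15): 3·15+24=69≡17 → R

BXAXRMEONR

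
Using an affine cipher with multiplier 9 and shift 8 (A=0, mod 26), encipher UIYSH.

U(20): 9·20+8=188≡6 → G
I(8): 9·8+8=80≡2 → C
Y(24): 9·24+8=224≡16 → Q
S(18): 9·18+8=170≡14 → O
H(7): 9·7+8=71≡19 → T

GCQOT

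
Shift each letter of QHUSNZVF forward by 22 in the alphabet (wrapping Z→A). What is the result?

Q(16): 16+22=38≡12 → M
H(7): 7+22=29≡3 → D
U(20): 20+22=42≡16 → Q
S(18): 18+22=40≡14 → O
N(13): 13+22=35≡9 → J
Z(25): 25+22=47≡21 → V
V(21): 21+22=43≡17 → R
F(5): 5+22=27≡1 → B

MDQOJVRB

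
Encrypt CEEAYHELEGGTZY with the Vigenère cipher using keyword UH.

WLYHSOYSYNAATF

Repeat the key across the message: UHUHUHUHUHUHUH
C(2)+U(20): 22 → W
E(4)+H(7): 11 → L
E(4)+U(20): 24 → Y
A(0)+H(7): 7 → H
Y(24)+U(20): 44≡18 → S
H(7)+H(7): 14 → O
E(4)+U(20): 24 → Y
L(11)+H(7): 18 → S
E(4)+U(20): 24 → Y
G(6)+H(7): 13 → N
G(6)+U(20): 26≡0 → A
T(19)+H(7): 26≡0 → A
Z(25)+U(20): 45≡19 → T
Y(24)+H(7): 31≡5 → F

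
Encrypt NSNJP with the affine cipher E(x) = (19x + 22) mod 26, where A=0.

JAJLV

N(13): 19·13+22=269≡9 → J
S(18): 19·18+22=364≡0 → A
N(13): 19·13+22=269≡9 → J
J(9): 19·9+22=193≡11 → L
P(15): 19·15+22=307≡21 → V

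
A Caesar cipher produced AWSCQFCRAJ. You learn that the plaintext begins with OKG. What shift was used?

12

From the crib: A(0)−O(14)=-14≡12, so the shift is 12.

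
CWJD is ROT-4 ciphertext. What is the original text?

YSFZ

C(2): 2−4=-2≡24 → Y
W(22): 22−4=18 → S
J(9): 9−4=5 → F
D(3): 3−4=-1≡25 → Z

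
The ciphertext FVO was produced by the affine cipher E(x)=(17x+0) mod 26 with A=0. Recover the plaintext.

The inverse of 17 mod 26 is 23, since 17·23=391≡1. Apply D(y)=23·(y−0) mod 26:
F(5): 23·(5−0)=115≡11 → L
V(21): 23·(21−0)=483≡15 → P
O(14): 23·(14−0)=322≡10 → K

LPK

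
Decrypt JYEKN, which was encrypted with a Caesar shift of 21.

J(9): 9−21=-12≡14 → O
Y(24): 24−21=3 → D
E(4): 4−21=-17≡9 → J
K(10): 10−21=-11≡15 → P
N(13): 13−21=-8≡18 → S

ODJPS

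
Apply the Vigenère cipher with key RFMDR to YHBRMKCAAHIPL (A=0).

Repeat the key across the message: RFMDRRFMDRRFM
Y(24)+R(17): 41≡15 → P
H(7)+F(5): 12 → M
B(1)+M(12): 13 → N
R(17)+D(3): 20 → U
M(12)+R(17): 29≡3 → D
K(10)+R(17): 27≡1 → B
C(2)+F(5): 7 → H
A(0)+M(12): 12 → M
A(0)+D(3): 3 → D
H(7)+R(17): 24 → Y
I(8)+R(17): 25 → Z
P(15)+F(5): 20 → U
L(11)+M(12): 23 → X

PMNUDBHMDYZUX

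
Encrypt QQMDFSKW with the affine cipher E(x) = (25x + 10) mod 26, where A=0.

Q(16): 25·16+10=410≡20 → U
Q(16): 25·16+10=410≡20 → U
M(12): 25·12+10=310≡24 → Y
D(3): 25·3+10=85≡7 → H
F(5): 25·5+10=135≡5 → F
S(18): 25·18+10=460≡18 → S
K(10): 25·10+10=260≡0 → A
W(22): 25·22+10=560≡14 → O

UUYHFSAO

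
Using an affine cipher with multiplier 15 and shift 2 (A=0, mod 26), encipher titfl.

t(19): 15·19+2=287≡1 → b
i(8): 15·8+2=122≡18 → s
t(19): 15·19+2=287≡1 → b
f(5): 15·5+2=77≡25 → z
l(11): 15·11+2=167≡11 → l

bsbzl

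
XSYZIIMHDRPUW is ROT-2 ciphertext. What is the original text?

VQWXGGKFBPNSU

X(23): 23−2=21 → V
S(18): 18−2=16 → Q
Y(24): 24−2=22 → W
Z(25): 25−2=23 → X
I(8): 8−2=6 → G
I(8): 8−2=6 → G
M(12): 12−2=10 → K
H(7): 7−2=5 → F
D(3): 3−2=1 → B
R(17): 17−2=15 → P
P(15): 15−2=13 → N
U(20): 20−2=18 → S
W(22): 22−2=20 → U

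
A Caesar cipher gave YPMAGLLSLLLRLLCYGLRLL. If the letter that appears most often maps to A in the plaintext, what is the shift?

11

The most frequent ciphertext letter is L (appears 10 times).
L is position 11; A is position 0.
Shift = 11.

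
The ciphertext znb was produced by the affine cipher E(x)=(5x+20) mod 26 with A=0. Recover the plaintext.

The inverse of 5 mod 26 is 21, since 5·21=105≡1. Apply D(y)=21·(y−20) mod 26:
z(25): 21·(25−20)=105≡1 → b
n(13): 21·(13−20)=-147≡9 → j
b(1): 21·(1−20)=-399≡17 → r

bjr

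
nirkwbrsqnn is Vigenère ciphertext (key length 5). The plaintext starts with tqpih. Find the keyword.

Subtract each crib letter from the matching ciphertext letter (mod 26):
n(13)−t(19)=-6≡20 → u
i(8)−q(16)=-8≡18 → s
r(17)−p(15)=2 → c
k(10)−i(8)=2 → c
w(22)−h(7)=15 → p

usccp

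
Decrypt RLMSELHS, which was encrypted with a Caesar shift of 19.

YSTZLSOZ

R(17): 17−19=-2≡24 → Y
L(11): 11−19=-8≡18 → S
M(12): 12−19=-7≡19 → T
S(18): 18−19=-1≡25 → Z
E(4): 4−19=-15≡11 → L
L(11): 11−19=-8≡18 → S
H(7): 7−19=-12≡14 → O
S(18): 18−19=-1≡25 → Z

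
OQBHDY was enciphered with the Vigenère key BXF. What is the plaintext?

Repeat the key across the ciphertext: BXFBXF
O(14)−B(1): 13 → N
Q(16)−X(23): -7≡19 → T
B(1)−F(5): -4≡22 → W
H(7)−B(1): 6 → G
D(3)−X(23): -20≡6 → G
Y(24)−F(5): 19 → T

NTWGGT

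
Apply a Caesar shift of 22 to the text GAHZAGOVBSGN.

G(6): 6+22=28≡2 → C
A(0): 0+22=22 → W
H(7): 7+22=29≡3 → D
Z(25): 25+22=47≡21 → V
A(0): 0+22=22 → W
G(6): 6+22=28≡2 → C
O(14): 14+22=36≡10 → K
V(21): 21+22=43≡17 → R
B(1): 1+22=23 → X
S(18): 18+22=40≡14 → O
G(6): 6+22=28≡2 → C
N(13): 13+22=35≡9 → J

CWDVWCKRXOCJ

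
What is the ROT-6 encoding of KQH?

K(10): 10+6=16 → Q
Q(16): 16+6=22 → W
H(7): 7+6=13 → N

QWN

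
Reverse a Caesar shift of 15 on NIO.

N(13): 13−15=-2≡24 → Y
I(8): 8−15=-7≡19 → T
O(14): 14−15=-1≡25 → Z

YTZ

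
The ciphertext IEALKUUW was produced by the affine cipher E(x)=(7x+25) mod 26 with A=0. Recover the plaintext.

The inverse of 7 mod 26 is 15, since 7·15=105≡1. Apply D(y)=15·(y−25) mod 26:
I(8): 15·(8−25)=-255≡5 → F
E(4): 15·(4−25)=-315≡23 → X
A(0): 15·(0−25)=-375≡15 → P
L(11): 15·(11−25)=-210≡24 → Y
K(10): 15·(10−25)=-225≡9 → J
U(20): 15·(20−25)=-75≡3 → D
U(20): 15·(20−25)=-75≡3 → D
W(22): 15·(22−25)=-45≡7 → H

FXPYJDDH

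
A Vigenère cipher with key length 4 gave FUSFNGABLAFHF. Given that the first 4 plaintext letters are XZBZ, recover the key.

Subtract each crib letter from the matching ciphertext letter (mod 26):
F(5)−X(23)=-18≡8 → I
U(20)−Z(25)=-5≡21 → V
S(18)−B(1)=17 → R
F(5)−Z(25)=-20≡6 → G

IVRG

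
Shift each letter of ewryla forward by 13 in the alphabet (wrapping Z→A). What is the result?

e(4): 4+13=17 → r
w(22): 22+13=35≡9 → j
r(17): 17+13=30≡4 → e
y(24): 24+13=37≡11 → l
l(11): 11+13=24 → y
a(0): 0+13=13 → n

rjelyn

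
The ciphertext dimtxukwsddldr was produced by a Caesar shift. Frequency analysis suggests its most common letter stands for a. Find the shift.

The most frequent ciphertext letter is d (appears 4 times).
d is position 3; a is position 0.
Shift = 3.

3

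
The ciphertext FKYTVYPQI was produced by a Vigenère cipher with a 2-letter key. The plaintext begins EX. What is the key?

BN

Subtract each crib letter from the matching ciphertext letter (mod 26):
F(5)−E(4)=1 → B
K(10)−X(23)=-13≡13 → N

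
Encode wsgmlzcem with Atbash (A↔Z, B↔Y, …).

dhtnoaxvn

w(22) → d(3)
s(18) → h(7)
g(6) → t(19)
m(12) → n(13)
l(11) → o(14)
z(25) → a(0)
c(2) → x(23)
e(4) → v(21)
m(12) → n(13)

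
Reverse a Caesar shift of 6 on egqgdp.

e(4): 4−6=-2≡24 → y
g(6): 6−6=0 → a
q(16): 16−6=10 → k
g(6): 6−6=0 → a
d(3): 3−6=-3≡23 → x
p(15): 15−6=9 → j

yakaxj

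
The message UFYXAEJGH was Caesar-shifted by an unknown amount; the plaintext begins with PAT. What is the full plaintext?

From the crib: U(20)−P(15)=5, so the shift is 5.
Subtract 5 from each ciphertext letter:
U(20): 20−5=15 → P
F(5): 5−5=0 → A
Y(24): 24−5=19 → T
X(23): 23−5=18 → S
A(0): 0−5=-5≡21 → V
E(4): 4−5=-1≡25 → Z
J(9): 9−5=4 → E
G(6): 6−5=1 → B
H(7): 7−5=2 → C

PATSVZEBC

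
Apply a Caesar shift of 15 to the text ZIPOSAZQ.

Z(25): 25+15=40≡14 → O
I(8): 8+15=23 → X
P(15): 15+15=30≡4 → E
O(14): 14+15=29≡3 → D
S(18): 18+15=33≡7 → H
A(0): 0+15=15 → P
Z(25): 25+15=40≡14 → O
Q(16): 16+15=31≡5 → F

OXEDHPOF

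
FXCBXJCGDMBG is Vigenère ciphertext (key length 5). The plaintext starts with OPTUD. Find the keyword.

RIJHU

Subtract each crib letter from the matching ciphertext letter (mod 26):
F(5)−O(14)=-9≡17 → R
X(23)−P(15)=8 → I
C(2)−T(19)=-17≡9 → J
B(1)−U(20)=-19≡7 → H
X(23)−D(3)=20 → U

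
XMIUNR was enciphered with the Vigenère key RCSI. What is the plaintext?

GKQMWP

Repeat the key across the ciphertext: RCSIRC
X(23)−R(17): 6 → G
M(12)−C(2): 10 → K
I(8)−S(18): -10≡16 → Q
U(20)−I(8): 12 → M
N(13)−R(17): -4≡22 → W
R(17)−C(2): 15 → P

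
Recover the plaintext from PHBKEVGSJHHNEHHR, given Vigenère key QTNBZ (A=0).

Repeat the key across the ciphertext: QTNBZQTNBZQTNBZQ
P(15)−Q(16): -1≡25 → Z
H(7)−T(19): -12≡14 → O
B(1)−N(13): -12≡14 → O
K(10)−B(1): 9 → J
E(4)−Z(25): -21≡5 → F
V(21)−Q(16): 5 → F
G(6)−T(19): -13≡13 → N
S(18)−N(13): 5 → F
J(9)−B(1): 8 → I
H(7)−Z(25): -18≡8 → I
H(7)−Q(16): -9≡17 → R
N(13)−T(19): -6≡20 → U
E(4)−N(13): -9≡17 → R
H(7)−B(1): 6 → G
H(7)−Z(25): -18≡8 → I
R(17)−Q(16): 1 → B

ZOOJFFNFIIRURGIB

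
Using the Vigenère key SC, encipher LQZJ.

Repeat the key across the message: SCSC
L(11)+S(18): 29≡3 → D
Q(16)+C(2): 18 → S
Z(25)+S(18): 43≡17 → R
J(9)+C(2): 11 → L

DSRL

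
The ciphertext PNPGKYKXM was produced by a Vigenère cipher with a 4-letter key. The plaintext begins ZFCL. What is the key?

QINV

Subtract each crib letter from the matching ciphertext letter (mod 26):
P(15)−Z(25)=-10≡16 → Q
N(13)−F(5)=8 → I
P(15)−C(2)=13 → N
G(6)−L(11)=-5≡21 → V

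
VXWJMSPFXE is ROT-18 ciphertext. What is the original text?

DFERUAXNFM

V(21): 21−18=3 → D
X(23): 23−18=5 → F
W(22): 22−18=4 → E
J(9): 9−18=-9≡17 → R
M(12): 12−18=-6≡20 → U
S(18): 18−18=0 → A
P(15): 15−18=-3≡23 → X
F(5): 5−18=-13≡13 → N
X(23): 23−18=5 → F
E(4): 4−18=-14≡12 → M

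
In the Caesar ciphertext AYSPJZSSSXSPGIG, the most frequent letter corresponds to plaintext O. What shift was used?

4

The most frequent ciphertext letter is S (appears 5 times).
S is position 18; O is position 14.
Shift = 4.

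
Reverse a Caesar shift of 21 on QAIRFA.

Q(16): 16−21=-5≡21 → V
A(0): 0−21=-21≡5 → F
I(8): 8−21=-13≡13 → N
R(17): 17−21=-4≡22 → W
F(5): 5−21=-16≡10 → K
A(0): 0−21=-21≡5 → F

VFNWKF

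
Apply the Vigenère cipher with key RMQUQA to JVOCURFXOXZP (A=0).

Repeat the key across the message: RMQUQARMQUQA
J(9)+R(17): 26≡0 → A
V(21)+M(12): 33≡7 → H
O(14)+Q(16): 30≡4 → E
C(2)+U(20): 22 → W
U(20)+Q(16): 36≡10 → K
R(17)+A(0): 17 → R
F(5)+R(17): 22 → W
X(23)+M(12): 35≡9 → J
O(14)+Q(16): 30≡4 → E
X(23)+U(20): 43≡17 → R
Z(25)+Q(16): 41≡15 → P
P(15)+A(0): 15 → P

AHEWKRWJERPP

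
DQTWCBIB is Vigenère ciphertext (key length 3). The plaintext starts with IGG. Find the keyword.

VKN

Subtract each crib letter from the matching ciphertext letter (mod 26):
D(3)−I(8)=-5≡21 → V
Q(16)−G(6)=10 → K
T(19)−G(6)=13 → N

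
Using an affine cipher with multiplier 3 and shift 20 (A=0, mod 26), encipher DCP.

DAN

D(3): 3·3+20=29≡3 → D
C(2): 3·2+20=26≡0 → A
P(15): 3·15+20=65≡13 → N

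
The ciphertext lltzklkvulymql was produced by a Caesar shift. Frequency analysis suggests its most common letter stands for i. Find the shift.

3

The most frequent ciphertext letter is l (appears 5 times).
l is position 11; i is position 8.
Shift = 3.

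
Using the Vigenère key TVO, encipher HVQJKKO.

Repeat the key across the message: TVOTVOT
H(7)+T(19): 26≡0 → A
V(21)+V(21): 42≡16 → Q
Q(16)+O(14): 30≡4 → E
J(9)+T(19): 28≡2 → C
K(10)+V(21): 31≡5 → F
K(10)+O(14): 24 → Y
O(14)+T(19): 33≡7 → H

AQECFYH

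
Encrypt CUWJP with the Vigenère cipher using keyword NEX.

Repeat the key across the message: NEXNE
C(2)+N(13): 15 → P
U(20)+E(4): 24 → Y
W(22)+X(23): 45≡19 → T
J(9)+N(13): 22 → W
P(15)+E(4): 19 → T

PYTWT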